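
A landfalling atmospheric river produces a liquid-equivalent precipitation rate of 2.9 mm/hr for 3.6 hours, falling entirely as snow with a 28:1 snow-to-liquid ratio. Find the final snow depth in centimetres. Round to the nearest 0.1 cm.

Liquid-equivalent depth = 2.9 × 3.6 = 10.44 mm.
Snow depth = 10.44 mm × 28 = 292.32 mm = 29.2 cm.

snow depth ≈ 29.2 cm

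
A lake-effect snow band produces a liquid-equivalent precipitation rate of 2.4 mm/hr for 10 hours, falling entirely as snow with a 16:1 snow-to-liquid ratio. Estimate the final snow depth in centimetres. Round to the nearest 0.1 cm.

snow depth ≈ 38.4 cm

Liquid-equivalent depth = 2.4 × 10 = 24 mm.
Snow depth = 24 mm × 16 = 384 mm = 38.4 cm.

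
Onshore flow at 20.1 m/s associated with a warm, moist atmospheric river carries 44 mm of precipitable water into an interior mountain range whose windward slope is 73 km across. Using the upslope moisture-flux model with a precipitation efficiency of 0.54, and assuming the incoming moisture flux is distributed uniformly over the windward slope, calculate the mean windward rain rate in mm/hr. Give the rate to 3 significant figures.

R ≈ 23.6 mm/hr

Incoming column moisture flux per unit ridge length: F = V × PW = 20.1 × 44 = 884.4 mm·m/s.
Spread over the 73 km slope with efficiency ε = 0.54: R = ε·F/W = 0.54 × 884.4 / 73000 m = 6.542e-03 mm/s.
R = 6.542e-03 × 3600 = 23.6 mm/hr.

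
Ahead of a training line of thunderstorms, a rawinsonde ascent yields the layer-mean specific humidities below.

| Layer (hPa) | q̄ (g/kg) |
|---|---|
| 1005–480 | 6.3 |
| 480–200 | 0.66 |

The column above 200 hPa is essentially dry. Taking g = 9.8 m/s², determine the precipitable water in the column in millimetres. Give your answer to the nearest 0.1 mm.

PW ≈ 35.6 mm

Precipitable water is the column-integrated vapour mass per unit area: PW = (1/g) Σ q̄ Δp, with q in kg/kg and Δp in Pa (1 kg/m² of water = 1 mm).
Layer 1005–480 hPa: Δp = 525 hPa = 52500 Pa, q̄ = 0.0063 kg/kg → 0.0063 × 52500 / 9.8 = 33.75 mm
Layer 480–200 hPa: Δp = 280 hPa = 28000 Pa, q̄ = 0.00066 kg/kg → 0.00066 × 28000 / 9.8 = 1.89 mm
PW = 33.75 + 1.89 = 35.64 ≈ 35.6 mm.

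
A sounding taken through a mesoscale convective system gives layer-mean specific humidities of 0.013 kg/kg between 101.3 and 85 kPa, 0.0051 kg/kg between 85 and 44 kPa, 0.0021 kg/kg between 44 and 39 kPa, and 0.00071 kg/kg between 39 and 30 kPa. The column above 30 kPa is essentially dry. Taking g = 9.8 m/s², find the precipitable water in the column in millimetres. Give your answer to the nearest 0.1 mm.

PW ≈ 44.7 mm

Precipitable water is the column-integrated vapour mass per unit area: PW = (1/g) Σ q̄ Δp, with q in kg/kg and Δp in Pa (1 kg/m² of water = 1 mm).
Layer 101.3–85 kPa: Δp = 163 hPa = 16300 Pa, q̄ = 0.013 kg/kg → 0.013 × 16300 / 9.8 = 21.62 mm
Layer 85–44 kPa: Δp = 410 hPa = 41000 Pa, q̄ = 0.0051 kg/kg → 0.0051 × 41000 / 9.8 = 21.34 mm
Layer 44–39 kPa: Δp = 50 hPa = 5000 Pa, q̄ = 0.0021 kg/kg → 0.0021 × 5000 / 9.8 = 1.07 mm
Layer 39–30 kPa: Δp = 90 hPa = 9000 Pa, q̄ = 0.00071 kg/kg → 0.00071 × 9000 / 9.8 = 0.65 mm
PW = 21.62 + 21.34 + 1.07 + 0.65 = 44.68 ≈ 44.7 mm.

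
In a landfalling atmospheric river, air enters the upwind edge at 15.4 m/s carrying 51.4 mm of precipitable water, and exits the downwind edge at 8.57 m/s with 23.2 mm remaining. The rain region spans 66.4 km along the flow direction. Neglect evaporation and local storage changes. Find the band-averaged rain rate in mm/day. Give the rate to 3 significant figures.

Column moisture flux per unit crosswind length is F = V × PW.
Inflow: F_in = 15.4 × 51.4 = 791.56 mm·m/s
Outflow: F_out = 8.57 × 23.2 = 198.824 mm·m/s
Steady-state rate R = (F_in − F_out)/L = (791.56 − 198.824) / 66400 m = 8.927e-03 mm/s.
R = 8.927e-03 × 3600 × 24 = 771 mm/day.

R ≈ 771 mm/day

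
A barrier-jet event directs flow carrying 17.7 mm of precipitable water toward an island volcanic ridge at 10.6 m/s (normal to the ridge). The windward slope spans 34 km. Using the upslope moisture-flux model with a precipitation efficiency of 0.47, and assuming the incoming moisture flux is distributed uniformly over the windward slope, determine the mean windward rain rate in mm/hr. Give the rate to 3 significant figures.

R ≈ 9.34 mm/hr

Incoming column moisture flux per unit ridge length: F = V × PW = 10.6 × 17.7 = 187.62 mm·m/s.
Spread over the 34 km slope with efficiency ε = 0.47: R = ε·F/W = 0.47 × 187.62 / 34000 m = 2.594e-03 mm/s.
R = 2.594e-03 × 3600 = 9.34 mm/hr.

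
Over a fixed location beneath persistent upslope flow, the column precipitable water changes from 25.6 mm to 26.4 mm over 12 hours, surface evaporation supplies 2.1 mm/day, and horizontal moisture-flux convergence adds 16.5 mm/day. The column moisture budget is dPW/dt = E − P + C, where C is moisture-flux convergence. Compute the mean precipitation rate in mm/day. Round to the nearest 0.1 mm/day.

P ≈ 17.0 mm/day

dPW/dt = (26.4 − 25.6) mm / (12/24 day) = +1.600 mm/day.
P = E + C − dPW/dt = 2.1 + (16.5) − (+1.600) = 17.0 mm/day.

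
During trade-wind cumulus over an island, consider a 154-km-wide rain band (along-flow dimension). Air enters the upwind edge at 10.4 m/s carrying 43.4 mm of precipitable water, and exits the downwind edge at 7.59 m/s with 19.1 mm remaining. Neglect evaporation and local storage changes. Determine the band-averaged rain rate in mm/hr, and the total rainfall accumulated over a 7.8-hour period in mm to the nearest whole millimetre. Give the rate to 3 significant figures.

R ≈ 7.16 mm/hr; total ≈ 56 mm

Column moisture flux per unit crosswind length is F = V × PW.
Inflow: F_in = 10.4 × 43.4 = 451.36 mm·m/s
Outflow: F_out = 7.59 × 19.1 = 144.969 mm·m/s
Steady-state rate R = (F_in − F_out)/L = (451.36 − 144.969) / 154000 m = 1.990e-03 mm/s.
R = 1.990e-03 × 3600 = 7.16 mm/hr.
Over 7.8 h: total = 7.16 × 7.8 = 55.848 ≈ 56 mm.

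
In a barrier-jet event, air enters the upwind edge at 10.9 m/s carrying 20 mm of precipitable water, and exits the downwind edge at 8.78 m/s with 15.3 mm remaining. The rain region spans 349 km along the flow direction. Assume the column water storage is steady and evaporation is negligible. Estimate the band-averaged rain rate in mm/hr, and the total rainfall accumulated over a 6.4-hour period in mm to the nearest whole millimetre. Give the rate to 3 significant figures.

R ≈ 0.863 mm/hr; total ≈ 6 mm

Column moisture flux per unit crosswind length is F = V × PW.
Inflow: F_in = 10.9 × 20 = 218 mm·m/s
Outflow: F_out = 8.78 × 15.3 = 134.334 mm·m/s
Steady-state rate R = (F_in − F_out)/L = (218 − 134.334) / 349000 m = 2.397e-04 mm/s.
R = 2.397e-04 × 3600 = 0.863 mm/hr.
Over 6.4 h: total = 0.863 × 6.4 = 5.5232 ≈ 6 mm.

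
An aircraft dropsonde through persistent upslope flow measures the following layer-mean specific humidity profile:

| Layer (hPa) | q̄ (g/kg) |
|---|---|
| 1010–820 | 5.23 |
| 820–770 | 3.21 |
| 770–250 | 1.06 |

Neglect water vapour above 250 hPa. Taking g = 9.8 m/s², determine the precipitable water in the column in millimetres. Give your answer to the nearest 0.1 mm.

PW ≈ 17.4 mm

Precipitable water is the column-integrated vapour mass per unit area: PW = (1/g) Σ q̄ Δp, with q in kg/kg and Δp in Pa (1 kg/m² of water = 1 mm).
Layer 1010–820 hPa: Δp = 190 hPa = 19000 Pa, q̄ = 0.00523 kg/kg → 0.00523 × 19000 / 9.8 = 10.14 mm
Layer 820–770 hPa: Δp = 50 hPa = 5000 Pa, q̄ = 0.00321 kg/kg → 0.00321 × 5000 / 9.8 = 1.64 mm
Layer 770–250 hPa: Δp = 520 hPa = 52000 Pa, q̄ = 0.00106 kg/kg → 0.00106 × 52000 / 9.8 = 5.62 mm
PW = 10.14 + 1.64 + 5.62 = 17.40 ≈ 17.4 mm.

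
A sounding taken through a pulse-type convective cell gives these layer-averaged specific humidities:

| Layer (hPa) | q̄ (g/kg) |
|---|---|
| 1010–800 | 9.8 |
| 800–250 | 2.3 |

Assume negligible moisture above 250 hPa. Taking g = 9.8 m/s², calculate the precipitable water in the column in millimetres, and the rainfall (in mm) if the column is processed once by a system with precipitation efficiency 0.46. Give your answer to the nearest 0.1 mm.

Precipitable water is the column-integrated vapour mass per unit area: PW = (1/g) Σ q̄ Δp, with q in kg/kg and Δp in Pa (1 kg/m² of water = 1 mm).
Layer 1010–800 hPa: Δp = 210 hPa = 21000 Pa, q̄ = 0.0098 kg/kg → 0.0098 × 21000 / 9.8 = 21.00 mm
Layer 800–250 hPa: Δp = 550 hPa = 55000 Pa, q̄ = 0.0023 kg/kg → 0.0023 × 55000 / 9.8 = 12.91 mm
PW = 21.00 + 12.91 = 33.91 ≈ 33.9 mm.
Rainfall = ε × PW = 0.46 × 33.9 = 15.6 mm.

PW ≈ 33.9 mm; rainfall ≈ 15.6 mm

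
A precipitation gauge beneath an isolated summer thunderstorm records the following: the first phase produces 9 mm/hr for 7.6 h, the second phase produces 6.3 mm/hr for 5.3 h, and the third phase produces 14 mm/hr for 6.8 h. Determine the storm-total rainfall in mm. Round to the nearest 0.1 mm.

total ≈ 197.0 mm

Total = Σ Rᵢ Δtᵢ = 9 × 7.6 + 6.3 × 5.3 + 14 × 6.8
      = 68.4 + 33.39 + 95.2 = 197.0 mm.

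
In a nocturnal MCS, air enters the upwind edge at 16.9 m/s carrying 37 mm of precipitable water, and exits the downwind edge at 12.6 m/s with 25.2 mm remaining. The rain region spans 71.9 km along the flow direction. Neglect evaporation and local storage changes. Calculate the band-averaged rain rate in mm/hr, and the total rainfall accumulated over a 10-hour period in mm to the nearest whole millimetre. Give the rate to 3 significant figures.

Column moisture flux per unit crosswind length is F = V × PW.
Inflow: F_in = 16.9 × 37 = 625.3 mm·m/s
Outflow: F_out = 12.6 × 25.2 = 317.52 mm·m/s
Steady-state rate R = (F_in − F_out)/L = (625.3 − 317.52) / 71900 m = 4.281e-03 mm/s.
R = 4.281e-03 × 3600 = 15.4 mm/hr.
Over 10 h: total = 15.4 × 10 = 154 mm.

R ≈ 15.4 mm/hr; total ≈ 154 mm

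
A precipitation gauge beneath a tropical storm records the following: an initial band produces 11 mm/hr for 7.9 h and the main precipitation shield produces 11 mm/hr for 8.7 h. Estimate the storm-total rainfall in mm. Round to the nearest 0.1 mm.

total ≈ 182.6 mm

Total = Σ Rᵢ Δtᵢ = 11 × 7.9 + 11 × 8.7
      = 86.9 + 95.7 = 182.6 mm.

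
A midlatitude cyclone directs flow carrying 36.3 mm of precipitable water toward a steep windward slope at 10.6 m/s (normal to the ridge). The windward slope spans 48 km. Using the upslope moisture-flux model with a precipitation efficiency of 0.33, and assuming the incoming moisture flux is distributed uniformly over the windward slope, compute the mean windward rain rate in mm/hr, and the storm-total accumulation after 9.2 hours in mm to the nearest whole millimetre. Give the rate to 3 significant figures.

R ≈ 9.52 mm/hr; total ≈ 88 mm

Incoming column moisture flux per unit ridge length: F = V × PW = 10.6 × 36.3 = 384.78 mm·m/s.
Spread over the 48 km slope with efficiency ε = 0.33: R = ε·F/W = 0.33 × 384.78 / 48000 m = 2.645e-03 mm/s.
R = 2.645e-03 × 3600 = 9.52 mm/hr.
Over 9.2 h: total = 9.52 × 9.2 = 87.584 ≈ 88 mm.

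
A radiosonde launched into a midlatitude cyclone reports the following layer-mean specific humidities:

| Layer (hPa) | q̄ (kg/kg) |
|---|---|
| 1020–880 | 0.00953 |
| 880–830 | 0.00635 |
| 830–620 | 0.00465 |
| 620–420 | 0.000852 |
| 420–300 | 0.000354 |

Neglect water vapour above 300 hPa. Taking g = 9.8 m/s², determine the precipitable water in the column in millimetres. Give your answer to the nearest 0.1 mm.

PW ≈ 29.0 mm

Precipitable water is the column-integrated vapour mass per unit area: PW = (1/g) Σ q̄ Δp, with q in kg/kg and Δp in Pa (1 kg/m² of water = 1 mm).
Layer 1020–880 hPa: Δp = 140 hPa = 14000 Pa, q̄ = 0.00953 kg/kg → 0.00953 × 14000 / 9.8 = 13.61 mm
Layer 880–830 hPa: Δp = 50 hPa = 5000 Pa, q̄ = 0.00635 kg/kg → 0.00635 × 5000 / 9.8 = 3.24 mm
Layer 830–620 hPa: Δp = 210 hPa = 21000 Pa, q̄ = 0.00465 kg/kg → 0.00465 × 21000 / 9.8 = 9.96 mm
Layer 620–420 hPa: Δp = 200 hPa = 20000 Pa, q̄ = 0.000852 kg/kg → 0.000852 × 20000 / 9.8 = 1.74 mm
Layer 420–300 hPa: Δp = 120 hPa = 12000 Pa, q̄ = 0.000354 kg/kg → 0.000354 × 12000 / 9.8 = 0.43 mm
PW = 13.61 + 3.24 + 9.96 + 1.74 + 0.43 = 28.98 ≈ 29.0 mm.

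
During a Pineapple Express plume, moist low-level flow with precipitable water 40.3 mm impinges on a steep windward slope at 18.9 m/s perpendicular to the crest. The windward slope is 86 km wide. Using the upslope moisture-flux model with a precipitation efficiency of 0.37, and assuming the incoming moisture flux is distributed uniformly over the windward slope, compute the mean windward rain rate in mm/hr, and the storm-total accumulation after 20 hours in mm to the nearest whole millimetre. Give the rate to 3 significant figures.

Incoming column moisture flux per unit ridge length: F = V × PW = 18.9 × 40.3 = 761.67 mm·m/s.
Spread over the 86 km slope with efficiency ε = 0.37: R = ε·F/W = 0.37 × 761.67 / 86000 m = 3.277e-03 mm/s.
R = 3.277e-03 × 3600 = 11.8 mm/hr.
Over 20 h: total = 11.8 × 20 = 236 mm.

R ≈ 11.8 mm/hr; total ≈ 236 mm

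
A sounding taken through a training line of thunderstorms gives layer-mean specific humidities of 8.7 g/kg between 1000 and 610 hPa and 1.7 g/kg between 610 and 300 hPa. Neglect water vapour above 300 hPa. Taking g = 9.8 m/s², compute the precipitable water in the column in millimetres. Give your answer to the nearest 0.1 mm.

PW ≈ 40.0 mm

Precipitable water is the column-integrated vapour mass per unit area: PW = (1/g) Σ q̄ Δp, with q in kg/kg and Δp in Pa (1 kg/m² of water = 1 mm).
Layer 1000–610 hPa: Δp = 390 hPa = 39000 Pa, q̄ = 0.0087 kg/kg → 0.0087 × 39000 / 9.8 = 34.62 mm
Layer 610–300 hPa: Δp = 310 hPa = 31000 Pa, q̄ = 0.0017 kg/kg → 0.0017 × 31000 / 9.8 = 5.38 mm
PW = 34.62 + 5.38 = 40.00 ≈ 40.0 mm.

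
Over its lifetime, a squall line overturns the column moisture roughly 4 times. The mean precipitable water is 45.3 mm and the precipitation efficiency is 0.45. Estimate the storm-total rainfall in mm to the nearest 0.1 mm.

Each cycle deposits ε × PW = 0.45 × 45.3 = 20.385 mm.
Over 4 cycles: 4 × 20.385 = 81.5 mm.

rainfall ≈ 81.5 mm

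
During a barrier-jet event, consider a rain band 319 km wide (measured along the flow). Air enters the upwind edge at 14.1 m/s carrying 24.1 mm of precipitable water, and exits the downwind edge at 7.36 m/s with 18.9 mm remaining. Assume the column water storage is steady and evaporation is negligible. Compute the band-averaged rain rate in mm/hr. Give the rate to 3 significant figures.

R ≈ 2.27 mm/hr

Column moisture flux per unit crosswind length is F = V × PW.
Inflow: F_in = 14.1 × 24.1 = 339.81 mm·m/s
Outflow: F_out = 7.36 × 18.9 = 139.104 mm·m/s
Steady-state rate R = (F_in − F_out)/L = (339.81 − 139.104) / 319000 m = 6.292e-04 mm/s.
R = 6.292e-04 × 3600 = 2.27 mm/hr.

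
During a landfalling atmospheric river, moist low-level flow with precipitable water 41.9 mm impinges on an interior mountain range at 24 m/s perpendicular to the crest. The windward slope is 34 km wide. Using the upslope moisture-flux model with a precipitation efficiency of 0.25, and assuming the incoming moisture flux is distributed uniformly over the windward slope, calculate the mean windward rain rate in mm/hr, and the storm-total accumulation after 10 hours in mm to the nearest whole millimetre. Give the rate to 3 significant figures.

Incoming column moisture flux per unit ridge length: F = V × PW = 24 × 41.9 = 1005.6 mm·m/s.
Spread over the 34 km slope with efficiency ε = 0.25: R = ε·F/W = 0.25 × 1005.6 / 34000 m = 7.394e-03 mm/s.
R = 7.394e-03 × 3600 = 26.6 mm/hr.
Over 10 h: total = 26.6 × 10 = 266 mm.

R ≈ 26.6 mm/hr; total ≈ 266 mm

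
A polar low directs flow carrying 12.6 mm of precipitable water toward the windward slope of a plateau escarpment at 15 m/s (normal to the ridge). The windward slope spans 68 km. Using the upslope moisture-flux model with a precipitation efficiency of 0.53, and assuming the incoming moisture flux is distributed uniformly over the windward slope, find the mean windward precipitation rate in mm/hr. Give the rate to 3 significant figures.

Incoming column moisture flux per unit ridge length: F = V × PW = 15 × 12.6 = 189 mm·m/s.
Spread over the 68 km slope with efficiency ε = 0.53: R = ε·F/W = 0.53 × 189 / 68000 m = 1.473e-03 mm/s.
R = 1.473e-03 × 3600 = 5.30 mm/hr.

R ≈ 5.30 mm/hr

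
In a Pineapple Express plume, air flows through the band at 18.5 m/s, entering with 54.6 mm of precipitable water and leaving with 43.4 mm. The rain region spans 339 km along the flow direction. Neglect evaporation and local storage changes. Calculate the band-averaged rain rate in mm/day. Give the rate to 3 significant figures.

R ≈ 52.8 mm/day

Column moisture flux per unit crosswind length is F = V × PW.
Inflow: F_in = 18.5 × 54.6 = 1010.1 mm·m/s
Outflow: F_out = 18.5 × 43.4 = 802.9 mm·m/s
Steady-state rate R = (F_in − F_out)/L = (1010.1 − 802.9) / 339000 m = 6.112e-04 mm/s.
R = 6.112e-04 × 3600 × 24 = 52.8 mm/day.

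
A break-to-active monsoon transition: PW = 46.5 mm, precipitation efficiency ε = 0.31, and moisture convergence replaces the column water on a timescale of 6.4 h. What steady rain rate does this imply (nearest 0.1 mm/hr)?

R ≈ 2.3 mm/hr

Each overturning extracts ε × PW = 0.31 × 46.5 = 14.415 mm.
Rate = ε·PW / τ = 14.415 / 6.4 h = 2.3 mm/hr.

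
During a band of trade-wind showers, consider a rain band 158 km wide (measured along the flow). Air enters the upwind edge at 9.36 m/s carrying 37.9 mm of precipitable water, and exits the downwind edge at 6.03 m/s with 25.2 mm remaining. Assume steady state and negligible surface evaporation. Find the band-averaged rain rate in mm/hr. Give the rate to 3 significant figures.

Column moisture flux per unit crosswind length is F = V × PW.
Inflow: F_in = 9.36 × 37.9 = 354.744 mm·m/s
Outflow: F_out = 6.03 × 25.2 = 151.956 mm·m/s
Steady-state rate R = (F_in − F_out)/L = (354.744 − 151.956) / 158000 m = 1.283e-03 mm/s.
R = 1.283e-03 × 3600 = 4.62 mm/hr.

R ≈ 4.62 mm/hr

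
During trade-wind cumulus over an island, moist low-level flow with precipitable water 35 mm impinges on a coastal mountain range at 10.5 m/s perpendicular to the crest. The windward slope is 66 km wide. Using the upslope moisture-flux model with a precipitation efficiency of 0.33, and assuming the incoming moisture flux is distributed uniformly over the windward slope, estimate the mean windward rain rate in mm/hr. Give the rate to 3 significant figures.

Incoming column moisture flux per unit ridge length: F = V × PW = 10.5 × 35 = 367.5 mm·m/s.
Spread over the 66 km slope with efficiency ε = 0.33: R = ε·F/W = 0.33 × 367.5 / 66000 m = 1.838e-03 mm/s.
R = 1.838e-03 × 3600 = 6.62 mm/hr.

R ≈ 6.62 mm/hr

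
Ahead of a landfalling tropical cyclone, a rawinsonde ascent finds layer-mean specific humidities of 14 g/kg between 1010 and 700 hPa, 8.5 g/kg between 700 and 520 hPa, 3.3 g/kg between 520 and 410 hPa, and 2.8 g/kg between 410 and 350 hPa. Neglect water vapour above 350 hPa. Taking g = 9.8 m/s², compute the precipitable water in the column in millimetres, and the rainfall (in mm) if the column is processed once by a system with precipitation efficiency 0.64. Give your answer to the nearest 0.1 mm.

Precipitable water is the column-integrated vapour mass per unit area: PW = (1/g) Σ q̄ Δp, with q in kg/kg and Δp in Pa (1 kg/m² of water = 1 mm).
Layer 1010–700 hPa: Δp = 310 hPa = 31000 Pa, q̄ = 0.014 kg/kg → 0.014 × 31000 / 9.8 = 44.29 mm
Layer 700–520 hPa: Δp = 180 hPa = 18000 Pa, q̄ = 0.0085 kg/kg → 0.0085 × 18000 / 9.8 = 15.61 mm
Layer 520–410 hPa: Δp = 110 hPa = 11000 Pa, q̄ = 0.0033 kg/kg → 0.0033 × 11000 / 9.8 = 3.70 mm
Layer 410–350 hPa: Δp = 60 hPa = 6000 Pa, q̄ = 0.0028 kg/kg → 0.0028 × 6000 / 9.8 = 1.71 mm
PW = 44.29 + 15.61 + 3.70 + 1.71 = 65.31 ≈ 65.3 mm.
Rainfall = ε × PW = 0.64 × 65.3 = 41.8 mm.

PW ≈ 65.3 mm; rainfall ≈ 41.8 mm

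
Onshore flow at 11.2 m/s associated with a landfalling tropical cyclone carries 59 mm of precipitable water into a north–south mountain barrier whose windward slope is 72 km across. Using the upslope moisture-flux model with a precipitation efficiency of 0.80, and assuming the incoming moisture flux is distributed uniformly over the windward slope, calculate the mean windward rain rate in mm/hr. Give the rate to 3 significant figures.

Incoming column moisture flux per unit ridge length: F = V × PW = 11.2 × 59 = 660.8 mm·m/s.
Spread over the 72 km slope with efficiency ε = 0.80: R = ε·F/W = 0.80 × 660.8 / 72000 m = 7.342e-03 mm/s.
R = 7.342e-03 × 3600 = 26.4 mm/hr.

R ≈ 26.4 mm/hr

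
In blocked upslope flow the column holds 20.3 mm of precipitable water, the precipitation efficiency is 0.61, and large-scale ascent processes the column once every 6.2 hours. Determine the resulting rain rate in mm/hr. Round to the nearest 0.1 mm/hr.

Each overturning extracts ε × PW = 0.61 × 20.3 = 12.383 mm.
Rate = ε·PW / τ = 12.383 / 6.2 h = 2.0 mm/hr.

R ≈ 2.0 mm/hr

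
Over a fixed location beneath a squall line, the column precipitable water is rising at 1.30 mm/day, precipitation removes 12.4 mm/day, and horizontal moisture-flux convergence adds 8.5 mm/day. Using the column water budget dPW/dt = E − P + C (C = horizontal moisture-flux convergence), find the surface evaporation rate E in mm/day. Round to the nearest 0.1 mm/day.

E ≈ 5.2 mm/day

dPW/dt = +1.30 mm/day.
E = dPW/dt + P − C = (+1.30) + 12.4 − (8.5) = 5.2 mm/day.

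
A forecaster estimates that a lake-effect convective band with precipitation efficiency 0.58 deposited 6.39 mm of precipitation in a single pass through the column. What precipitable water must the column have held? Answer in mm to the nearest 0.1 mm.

PW = precipitation / ε = 6.39 / 0.58 = 11.0 mm.

PW ≈ 11.0 mm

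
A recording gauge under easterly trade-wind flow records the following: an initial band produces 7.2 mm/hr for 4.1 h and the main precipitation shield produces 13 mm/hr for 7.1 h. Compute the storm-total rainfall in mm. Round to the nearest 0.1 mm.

Total = Σ Rᵢ Δtᵢ = 7.2 × 4.1 + 13 × 7.1
      = 29.52 + 92.3 = 121.8 mm.

total ≈ 121.8 mm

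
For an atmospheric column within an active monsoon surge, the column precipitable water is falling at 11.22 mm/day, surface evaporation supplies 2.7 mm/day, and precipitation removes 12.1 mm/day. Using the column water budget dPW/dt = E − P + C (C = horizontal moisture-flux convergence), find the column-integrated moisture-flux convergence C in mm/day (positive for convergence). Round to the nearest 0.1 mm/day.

dPW/dt = -11.22 mm/day.
C = dPW/dt − E + P = (-11.22) − 2.7 + 12.1 = -1.8 mm/day.

C ≈ -1.8 mm/day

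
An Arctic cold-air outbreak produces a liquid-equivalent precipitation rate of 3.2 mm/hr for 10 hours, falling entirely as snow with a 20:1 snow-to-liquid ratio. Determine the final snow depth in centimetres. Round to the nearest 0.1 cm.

snow depth ≈ 64.0 cm

Liquid-equivalent depth = 3.2 × 10 = 32 mm.
Snow depth = 32 mm × 20 = 640 mm = 64.0 cm.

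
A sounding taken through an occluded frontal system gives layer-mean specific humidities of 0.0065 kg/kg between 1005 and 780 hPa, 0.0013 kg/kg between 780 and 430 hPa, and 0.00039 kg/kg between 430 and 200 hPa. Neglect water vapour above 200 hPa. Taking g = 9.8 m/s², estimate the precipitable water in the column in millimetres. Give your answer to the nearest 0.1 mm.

PW ≈ 20.5 mm

Precipitable water is the column-integrated vapour mass per unit area: PW = (1/g) Σ q̄ Δp, with q in kg/kg and Δp in Pa (1 kg/m² of water = 1 mm).
Layer 1005–780 hPa: Δp = 225 hPa = 22500 Pa, q̄ = 0.0065 kg/kg → 0.0065 × 22500 / 9.8 = 14.92 mm
Layer 780–430 hPa: Δp = 350 hPa = 35000 Pa, q̄ = 0.0013 kg/kg → 0.0013 × 35000 / 9.8 = 4.64 mm
Layer 430–200 hPa: Δp = 230 hPa = 23000 Pa, q̄ = 0.00039 kg/kg → 0.00039 × 23000 / 9.8 = 0.92 mm
PW = 14.92 + 4.64 + 0.92 = 20.48 ≈ 20.5 mm.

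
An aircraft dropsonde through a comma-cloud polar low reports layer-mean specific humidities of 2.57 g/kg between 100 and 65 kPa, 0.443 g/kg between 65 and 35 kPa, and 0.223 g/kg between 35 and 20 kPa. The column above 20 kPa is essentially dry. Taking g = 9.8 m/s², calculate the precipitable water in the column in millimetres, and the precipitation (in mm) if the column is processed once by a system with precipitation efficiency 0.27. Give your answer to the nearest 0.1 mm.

PW ≈ 10.9 mm; precipitation ≈ 2.9 mm

Precipitable water is the column-integrated vapour mass per unit area: PW = (1/g) Σ q̄ Δp, with q in kg/kg and Δp in Pa (1 kg/m² of water = 1 mm).
Layer 100–65 kPa: Δp = 350 hPa = 35000 Pa, q̄ = 0.00257 kg/kg → 0.00257 × 35000 / 9.8 = 9.18 mm
Layer 65–35 kPa: Δp = 300 hPa = 30000 Pa, q̄ = 0.000443 kg/kg → 0.000443 × 30000 / 9.8 = 1.36 mm
Layer 35–20 kPa: Δp = 150 hPa = 15000 Pa, q̄ = 0.000223 kg/kg → 0.000223 × 15000 / 9.8 = 0.34 mm
PW = 9.18 + 1.36 + 0.34 = 10.88 ≈ 10.9 mm.
Precipitation = ε × PW = 0.27 × 10.9 = 2.9 mm.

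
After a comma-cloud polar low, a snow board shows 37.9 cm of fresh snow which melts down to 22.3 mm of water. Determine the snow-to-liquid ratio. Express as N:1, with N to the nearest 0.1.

ratio ≈ 17.0

Ratio = snow depth / SWE = 379 mm / 22.3 mm = 17.0, i.e. 17.0:1.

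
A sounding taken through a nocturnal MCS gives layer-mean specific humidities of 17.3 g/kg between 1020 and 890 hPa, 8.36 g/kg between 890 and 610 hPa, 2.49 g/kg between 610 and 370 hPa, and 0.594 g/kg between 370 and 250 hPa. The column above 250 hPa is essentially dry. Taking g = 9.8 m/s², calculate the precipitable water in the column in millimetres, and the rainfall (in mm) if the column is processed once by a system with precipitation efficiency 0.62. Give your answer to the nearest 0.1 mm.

Precipitable water is the column-integrated vapour mass per unit area: PW = (1/g) Σ q̄ Δp, with q in kg/kg and Δp in Pa (1 kg/m² of water = 1 mm).
Layer 1020–890 hPa: Δp = 130 hPa = 13000 Pa, q̄ = 0.0173 kg/kg → 0.0173 × 13000 / 9.8 = 22.95 mm
Layer 890–610 hPa: Δp = 280 hPa = 28000 Pa, q̄ = 0.00836 kg/kg → 0.00836 × 28000 / 9.8 = 23.89 mm
Layer 610–370 hPa: Δp = 240 hPa = 24000 Pa, q̄ = 0.00249 kg/kg → 0.00249 × 24000 / 9.8 = 6.10 mm
Layer 370–250 hPa: Δp = 120 hPa = 12000 Pa, q̄ = 0.000594 kg/kg → 0.000594 × 12000 / 9.8 = 0.73 mm
PW = 22.95 + 23.89 + 6.10 + 0.73 = 53.67 ≈ 53.7 mm.
Rainfall = ε × PW = 0.62 × 53.7 = 33.3 mm.

PW ≈ 53.7 mm; rainfall ≈ 33.3 mm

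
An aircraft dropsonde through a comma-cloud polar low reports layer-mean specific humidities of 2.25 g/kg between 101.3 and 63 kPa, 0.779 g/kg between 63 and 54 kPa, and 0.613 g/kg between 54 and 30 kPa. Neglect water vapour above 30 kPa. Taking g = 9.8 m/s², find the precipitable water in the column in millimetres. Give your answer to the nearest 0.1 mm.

Precipitable water is the column-integrated vapour mass per unit area: PW = (1/g) Σ q̄ Δp, with q in kg/kg and Δp in Pa (1 kg/m² of water = 1 mm).
Layer 101.3–63 kPa: Δp = 383 hPa = 38300 Pa, q̄ = 0.00225 kg/kg → 0.00225 × 38300 / 9.8 = 8.79 mm
Layer 63–54 kPa: Δp = 90 hPa = 9000 Pa, q̄ = 0.000779 kg/kg → 0.000779 × 9000 / 9.8 = 0.72 mm
Layer 54–30 kPa: Δp = 240 hPa = 24000 Pa, q̄ = 0.000613 kg/kg → 0.000613 × 24000 / 9.8 = 1.50 mm
PW = 8.79 + 0.72 + 1.50 = 11.01 ≈ 11.0 mm.

PW ≈ 11.0 mm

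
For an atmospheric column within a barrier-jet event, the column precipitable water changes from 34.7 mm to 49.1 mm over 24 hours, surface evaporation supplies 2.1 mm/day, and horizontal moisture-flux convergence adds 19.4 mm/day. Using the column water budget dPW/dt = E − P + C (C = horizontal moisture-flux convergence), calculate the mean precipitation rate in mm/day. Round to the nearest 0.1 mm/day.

dPW/dt = (49.1 − 34.7) mm / (24/24 day) = +14.400 mm/day.
P = E + C − dPW/dt = 2.1 + (19.4) − (+14.400) = 7.1 mm/day.

P ≈ 7.1 mm/day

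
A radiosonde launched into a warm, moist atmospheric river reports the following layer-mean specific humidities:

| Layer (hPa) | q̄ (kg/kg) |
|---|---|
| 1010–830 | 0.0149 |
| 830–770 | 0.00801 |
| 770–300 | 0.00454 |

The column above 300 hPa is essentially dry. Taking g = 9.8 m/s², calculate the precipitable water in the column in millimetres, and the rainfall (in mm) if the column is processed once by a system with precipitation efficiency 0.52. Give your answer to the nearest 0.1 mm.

PW ≈ 54.0 mm; rainfall ≈ 28.1 mm

Precipitable water is the column-integrated vapour mass per unit area: PW = (1/g) Σ q̄ Δp, with q in kg/kg and Δp in Pa (1 kg/m² of water = 1 mm).
Layer 1010–830 hPa: Δp = 180 hPa = 18000 Pa, q̄ = 0.0149 kg/kg → 0.0149 × 18000 / 9.8 = 27.37 mm
Layer 830–770 hPa: Δp = 60 hPa = 6000 Pa, q̄ = 0.00801 kg/kg → 0.00801 × 6000 / 9.8 = 4.90 mm
Layer 770–300 hPa: Δp = 470 hPa = 47000 Pa, q̄ = 0.00454 kg/kg → 0.00454 × 47000 / 9.8 = 21.77 mm
PW = 27.37 + 4.90 + 21.77 = 54.04 ≈ 54.0 mm.
Rainfall = ε × PW = 0.52 × 54.0 = 28.1 mm.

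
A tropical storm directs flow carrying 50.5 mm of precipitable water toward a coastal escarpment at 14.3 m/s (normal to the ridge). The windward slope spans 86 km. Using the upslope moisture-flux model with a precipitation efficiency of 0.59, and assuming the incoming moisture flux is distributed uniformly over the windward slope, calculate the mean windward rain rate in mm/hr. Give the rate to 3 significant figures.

Incoming column moisture flux per unit ridge length: F = V × PW = 14.3 × 50.5 = 722.15 mm·m/s.
Spread over the 86 km slope with efficiency ε = 0.59: R = ε·F/W = 0.59 × 722.15 / 86000 m = 4.954e-03 mm/s.
R = 4.954e-03 × 3600 = 17.8 mm/hr.

R ≈ 17.8 mm/hr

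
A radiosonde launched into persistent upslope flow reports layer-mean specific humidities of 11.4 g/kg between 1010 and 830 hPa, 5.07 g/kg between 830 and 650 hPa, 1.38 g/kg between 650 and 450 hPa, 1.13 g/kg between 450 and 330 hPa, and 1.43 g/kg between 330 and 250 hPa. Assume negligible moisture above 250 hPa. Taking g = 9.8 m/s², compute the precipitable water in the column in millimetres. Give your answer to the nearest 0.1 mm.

PW ≈ 35.6 mm

Precipitable water is the column-integrated vapour mass per unit area: PW = (1/g) Σ q̄ Δp, with q in kg/kg and Δp in Pa (1 kg/m² of water = 1 mm).
Layer 1010–830 hPa: Δp = 180 hPa = 18000 Pa, q̄ = 0.0114 kg/kg → 0.0114 × 18000 / 9.8 = 20.94 mm
Layer 830–650 hPa: Δp = 180 hPa = 18000 Pa, q̄ = 0.00507 kg/kg → 0.00507 × 18000 / 9.8 = 9.31 mm
Layer 650–450 hPa: Δp = 200 hPa = 20000 Pa, q̄ = 0.00138 kg/kg → 0.00138 × 20000 / 9.8 = 2.82 mm
Layer 450–330 hPa: Δp = 120 hPa = 12000 Pa, q̄ = 0.00113 kg/kg → 0.00113 × 12000 / 9.8 = 1.38 mm
Layer 330–250 hPa: Δp = 80 hPa = 8000 Pa, q̄ = 0.00143 kg/kg → 0.00143 × 8000 / 9.8 = 1.17 mm
PW = 20.94 + 9.31 + 2.82 + 1.38 + 1.17 = 35.62 ≈ 35.6 mm.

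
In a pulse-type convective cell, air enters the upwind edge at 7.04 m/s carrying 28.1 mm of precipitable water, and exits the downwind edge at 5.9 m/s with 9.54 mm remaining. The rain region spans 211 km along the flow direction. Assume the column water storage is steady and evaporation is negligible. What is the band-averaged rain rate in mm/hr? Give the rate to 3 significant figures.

Column moisture flux per unit crosswind length is F = V × PW.
Inflow: F_in = 7.04 × 28.1 = 197.824 mm·m/s
Outflow: F_out = 5.9 × 9.54 = 56.286 mm·m/s
Steady-state rate R = (F_in − F_out)/L = (197.824 − 56.286) / 211000 m = 6.708e-04 mm/s.
R = 6.708e-04 × 3600 = 2.41 mm/hr.

R ≈ 2.41 mm/hr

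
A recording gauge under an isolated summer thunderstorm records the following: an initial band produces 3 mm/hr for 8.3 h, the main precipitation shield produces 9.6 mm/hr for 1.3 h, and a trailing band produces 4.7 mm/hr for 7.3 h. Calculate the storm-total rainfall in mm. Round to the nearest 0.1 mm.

total ≈ 71.7 mm

Total = Σ Rᵢ Δtᵢ = 3 × 8.3 + 9.6 × 1.3 + 4.7 × 7.3
      = 24.9 + 12.48 + 34.31 = 71.7 mm.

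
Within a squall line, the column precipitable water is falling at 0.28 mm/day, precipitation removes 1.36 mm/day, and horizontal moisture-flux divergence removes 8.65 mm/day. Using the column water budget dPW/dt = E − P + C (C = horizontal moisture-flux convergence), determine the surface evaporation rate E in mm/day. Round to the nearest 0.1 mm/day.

dPW/dt = -0.28 mm/day.
E = dPW/dt + P − C = (-0.28) + 1.36 − (-8.65) = 9.7 mm/day.

E ≈ 9.7 mm/day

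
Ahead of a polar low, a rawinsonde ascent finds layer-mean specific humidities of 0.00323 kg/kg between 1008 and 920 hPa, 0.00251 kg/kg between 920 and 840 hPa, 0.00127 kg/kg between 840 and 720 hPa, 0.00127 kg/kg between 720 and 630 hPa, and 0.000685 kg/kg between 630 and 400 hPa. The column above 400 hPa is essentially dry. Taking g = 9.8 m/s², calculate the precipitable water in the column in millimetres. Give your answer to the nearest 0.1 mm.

PW ≈ 9.3 mm

Precipitable water is the column-integrated vapour mass per unit area: PW = (1/g) Σ q̄ Δp, with q in kg/kg and Δp in Pa (1 kg/m² of water = 1 mm).
Layer 1008–920 hPa: Δp = 88 hPa = 8800 Pa, q̄ = 0.00323 kg/kg → 0.00323 × 8800 / 9.8 = 2.90 mm
Layer 920–840 hPa: Δp = 80 hPa = 8000 Pa, q̄ = 0.00251 kg/kg → 0.00251 × 8000 / 9.8 = 2.05 mm
Layer 840–720 hPa: Δp = 120 hPa = 12000 Pa, q̄ = 0.00127 kg/kg → 0.00127 × 12000 / 9.8 = 1.56 mm
Layer 720–630 hPa: Δp = 90 hPa = 9000 Pa, q̄ = 0.00127 kg/kg → 0.00127 × 9000 / 9.8 = 1.17 mm
Layer 630–400 hPa: Δp = 230 hPa = 23000 Pa, q̄ = 0.000685 kg/kg → 0.000685 × 23000 / 9.8 = 1.61 mm
PW = 2.90 + 2.05 + 1.56 + 1.17 + 1.61 = 9.29 ≈ 9.3 mm.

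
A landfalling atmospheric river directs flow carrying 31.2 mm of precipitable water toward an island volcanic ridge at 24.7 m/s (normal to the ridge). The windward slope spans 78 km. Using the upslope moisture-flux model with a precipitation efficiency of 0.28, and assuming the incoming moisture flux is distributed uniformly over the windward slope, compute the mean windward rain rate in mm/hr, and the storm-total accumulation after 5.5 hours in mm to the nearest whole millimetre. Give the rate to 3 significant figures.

R ≈ 9.96 mm/hr; total ≈ 55 mm

Incoming column moisture flux per unit ridge length: F = V × PW = 24.7 × 31.2 = 770.64 mm·m/s.
Spread over the 78 km slope with efficiency ε = 0.28: R = ε·F/W = 0.28 × 770.64 / 78000 m = 2.766e-03 mm/s.
R = 2.766e-03 × 3600 = 9.96 mm/hr.
Over 5.5 h: total = 9.96 × 5.5 = 54.78 ≈ 55 mm.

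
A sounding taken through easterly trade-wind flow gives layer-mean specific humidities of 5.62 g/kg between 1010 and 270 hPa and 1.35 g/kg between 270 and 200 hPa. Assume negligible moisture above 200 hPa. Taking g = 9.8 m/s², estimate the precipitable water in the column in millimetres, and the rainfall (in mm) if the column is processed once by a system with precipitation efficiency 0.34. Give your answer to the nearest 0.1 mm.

Precipitable water is the column-integrated vapour mass per unit area: PW = (1/g) Σ q̄ Δp, with q in kg/kg and Δp in Pa (1 kg/m² of water = 1 mm).
Layer 1010–270 hPa: Δp = 740 hPa = 74000 Pa, q̄ = 0.00562 kg/kg → 0.00562 × 74000 / 9.8 = 42.44 mm
Layer 270–200 hPa: Δp = 70 hPa = 7000 Pa, q̄ = 0.00135 kg/kg → 0.00135 × 7000 / 9.8 = 0.96 mm
PW = 42.44 + 0.96 = 43.40 ≈ 43.4 mm.
Rainfall = ε × PW = 0.34 × 43.4 = 14.8 mm.

PW ≈ 43.4 mm; rainfall ≈ 14.8 mm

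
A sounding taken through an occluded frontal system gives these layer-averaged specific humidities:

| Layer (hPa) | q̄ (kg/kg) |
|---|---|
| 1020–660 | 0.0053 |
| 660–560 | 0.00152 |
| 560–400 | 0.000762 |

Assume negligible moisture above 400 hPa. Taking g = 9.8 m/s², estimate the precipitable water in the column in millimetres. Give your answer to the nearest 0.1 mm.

PW ≈ 22.3 mm

Precipitable water is the column-integrated vapour mass per unit area: PW = (1/g) Σ q̄ Δp, with q in kg/kg and Δp in Pa (1 kg/m² of water = 1 mm).
Layer 1020–660 hPa: Δp = 360 hPa = 36000 Pa, q̄ = 0.0053 kg/kg → 0.0053 × 36000 / 9.8 = 19.47 mm
Layer 660–560 hPa: Δp = 100 hPa = 10000 Pa, q̄ = 0.00152 kg/kg → 0.00152 × 10000 / 9.8 = 1.55 mm
Layer 560–400 hPa: Δp = 160 hPa = 16000 Pa, q̄ = 0.000762 kg/kg → 0.000762 × 16000 / 9.8 = 1.24 mm
PW = 19.47 + 1.55 + 1.24 = 22.26 ≈ 22.3 mm.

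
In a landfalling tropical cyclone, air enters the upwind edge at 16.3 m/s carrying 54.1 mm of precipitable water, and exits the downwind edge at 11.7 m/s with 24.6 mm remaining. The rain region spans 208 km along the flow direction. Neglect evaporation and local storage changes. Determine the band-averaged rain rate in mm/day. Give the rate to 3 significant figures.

R ≈ 247 mm/day

Column moisture flux per unit crosswind length is F = V × PW.
Inflow: F_in = 16.3 × 54.1 = 881.83 mm·m/s
Outflow: F_out = 11.7 × 24.6 = 287.82 mm·m/s
Steady-state rate R = (F_in − F_out)/L = (881.83 − 287.82) / 208000 m = 2.856e-03 mm/s.
R = 2.856e-03 × 3600 × 24 = 247 mm/day.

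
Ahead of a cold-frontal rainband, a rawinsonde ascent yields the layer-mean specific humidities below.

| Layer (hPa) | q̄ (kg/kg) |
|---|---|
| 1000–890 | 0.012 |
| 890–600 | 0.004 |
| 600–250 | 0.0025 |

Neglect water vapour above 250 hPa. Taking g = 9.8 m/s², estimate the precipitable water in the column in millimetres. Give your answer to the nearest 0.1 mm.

Precipitable water is the column-integrated vapour mass per unit area: PW = (1/g) Σ q̄ Δp, with q in kg/kg and Δp in Pa (1 kg/m² of water = 1 mm).
Layer 1000–890 hPa: Δp = 110 hPa = 11000 Pa, q̄ = 0.012 kg/kg → 0.012 × 11000 / 9.8 = 13.47 mm
Layer 890–600 hPa: Δp = 290 hPa = 29000 Pa, q̄ = 0.004 kg/kg → 0.004 × 29000 / 9.8 = 11.84 mm
Layer 600–250 hPa: Δp = 350 hPa = 35000 Pa, q̄ = 0.0025 kg/kg → 0.0025 × 35000 / 9.8 = 8.93 mm
PW = 13.47 + 11.84 + 8.93 = 34.24 ≈ 34.2 mm.

PW ≈ 34.2 mm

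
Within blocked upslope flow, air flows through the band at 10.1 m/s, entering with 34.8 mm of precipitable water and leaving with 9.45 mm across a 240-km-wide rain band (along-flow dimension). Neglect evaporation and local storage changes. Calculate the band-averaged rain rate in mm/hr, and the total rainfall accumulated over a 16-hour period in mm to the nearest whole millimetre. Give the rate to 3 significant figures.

R ≈ 3.84 mm/hr; total ≈ 61 mm

Column moisture flux per unit crosswind length is F = V × PW.
Inflow: F_in = 10.1 × 34.8 = 351.48 mm·m/s
Outflow: F_out = 10.1 × 9.45 = 95.445 mm·m/s
Steady-state rate R = (F_in − F_out)/L = (351.48 − 95.445) / 240000 m = 1.067e-03 mm/s.
R = 1.067e-03 × 3600 = 3.84 mm/hr.
Over 16 h: total = 3.84 × 16 = 61.44 ≈ 61 mm.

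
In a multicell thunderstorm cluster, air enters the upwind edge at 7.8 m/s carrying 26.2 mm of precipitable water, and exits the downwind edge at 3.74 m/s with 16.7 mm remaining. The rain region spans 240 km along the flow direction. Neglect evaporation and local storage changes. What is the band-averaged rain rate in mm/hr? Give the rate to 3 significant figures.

R ≈ 2.13 mm/hr

Column moisture flux per unit crosswind length is F = V × PW.
Inflow: F_in = 7.8 × 26.2 = 204.36 mm·m/s
Outflow: F_out = 3.74 × 16.7 = 62.458 mm·m/s
Steady-state rate R = (F_in − F_out)/L = (204.36 − 62.458) / 240000 m = 5.913e-04 mm/s.
R = 5.913e-04 × 3600 = 2.13 mm/hr.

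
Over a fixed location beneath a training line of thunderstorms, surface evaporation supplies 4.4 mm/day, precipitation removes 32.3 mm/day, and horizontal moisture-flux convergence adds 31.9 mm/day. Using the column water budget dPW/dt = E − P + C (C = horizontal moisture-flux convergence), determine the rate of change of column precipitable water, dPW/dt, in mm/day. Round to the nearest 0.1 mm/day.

dPW/dt = E − P + C = 4.4 − 32.3 + (31.9) = 4.0 mm/day.

dPW/dt ≈ 4.0 mm/day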